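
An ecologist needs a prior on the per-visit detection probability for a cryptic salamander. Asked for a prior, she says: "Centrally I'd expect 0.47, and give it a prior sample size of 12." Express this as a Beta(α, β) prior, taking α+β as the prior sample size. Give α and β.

Under the effective-sample-size interpretation, Beta(α, β) has prior mean α/(α+β) and prior sample size α+β.
So α+β = 12 and α/(α+β) = 0.47, giving α = 0.47·12 = 5.64 and β = 12 − 5.64 = 6.36.

α = 5.64, β = 6.36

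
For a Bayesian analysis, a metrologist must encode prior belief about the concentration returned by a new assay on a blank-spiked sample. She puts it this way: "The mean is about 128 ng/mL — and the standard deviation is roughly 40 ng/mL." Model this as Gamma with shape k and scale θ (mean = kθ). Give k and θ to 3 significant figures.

For Gamma(k, scale θ): mean = kθ, variance = kθ², so CV = 1/√k.
CV = SD/mean = 40/128 = 0.3125, hence k = 1/CV² = 10.2.
Then θ = mean/k = 128/10.2 = 12.5.

k ≈ 10.2, θ ≈ 12.5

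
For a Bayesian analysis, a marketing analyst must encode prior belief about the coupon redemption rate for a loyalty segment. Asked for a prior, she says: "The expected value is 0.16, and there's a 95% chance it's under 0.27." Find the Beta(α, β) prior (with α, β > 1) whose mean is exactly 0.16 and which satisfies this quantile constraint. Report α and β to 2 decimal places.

α ≈ 5.66, β ≈ 29.73

With mean 0.16 fixed, write α = 0.16s, β = 0.84s where s = α+β.
Need P(θ < 0.27) = 0.95 under Beta(0.16s, 0.84s). Normal approximation: (q−m)/√(m(1−m)/s) ≈ z_{0.95} = 1.64, so s ≈ 0.16·0.84·(1.64)²/(0.27−0.16)² = 30.1.
At s = 30.1: P(θ<0.27) ≈ 0.937. Adjusting to match 0.95 gives s ≈ 35.40.
So α = 0.16·35.40 ≈ 5.66, β = 0.84·35.40 ≈ 29.73.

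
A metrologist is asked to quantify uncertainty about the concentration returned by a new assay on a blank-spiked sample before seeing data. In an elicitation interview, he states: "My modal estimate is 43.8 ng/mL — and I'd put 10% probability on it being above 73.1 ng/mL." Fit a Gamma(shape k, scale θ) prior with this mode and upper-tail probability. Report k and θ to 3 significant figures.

k ≈ 8.2, θ ≈ 6.08

Gamma(k,θ) with k>1 has mode (k−1)θ, so θ = 43.8/(k−1).
Need P(X < 73.1) = 0.9 with θ tied to k this way. Start at k = 2, θ = 43.8: P(X<73.1) ≈ 0.497.
Too low — raise k to concentrate. Iterating converges to k ≈ 8.2.
Then θ = 43.8/(8.2−1) ≈ 6.08.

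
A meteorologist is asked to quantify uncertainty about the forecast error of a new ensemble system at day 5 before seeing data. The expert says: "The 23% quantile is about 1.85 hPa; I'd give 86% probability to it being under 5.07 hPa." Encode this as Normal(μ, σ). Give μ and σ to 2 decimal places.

μ = 3.16, σ = 1.77

For Normal(μ,σ), the p-quantile is μ + z_p·σ. Here z_{0.23} = -0.7388, z_{0.86} = 1.08.
So 1.85 = μ − 0.7388σ and 5.07 = μ + 1.08σ.
Subtracting: σ = (5.07 − 1.85)/(1.08 − (-0.7388)) = 1.77.
Then μ = 1.85 − (-0.7388)·1.77 = 3.16.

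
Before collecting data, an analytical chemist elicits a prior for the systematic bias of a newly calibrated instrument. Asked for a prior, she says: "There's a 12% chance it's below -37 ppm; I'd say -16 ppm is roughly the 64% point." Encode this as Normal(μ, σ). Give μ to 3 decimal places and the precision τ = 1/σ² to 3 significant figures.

For Normal(μ,σ), the p-quantile is μ + z_p·σ. Here z_{0.12} = -1.175, z_{0.64} = 0.3585.
So -37 = μ − 1.175σ and -16 = μ + 0.3585σ.
Subtracting: σ = (-16 − -37)/(0.3585 − (-1.175)) = 13.695.
Then μ = -37 − (-1.175)·13.695 = -20.909.
Precision τ = 1/σ² = 1/13.69² = 0.00533.

μ = -20.909, τ = 0.00533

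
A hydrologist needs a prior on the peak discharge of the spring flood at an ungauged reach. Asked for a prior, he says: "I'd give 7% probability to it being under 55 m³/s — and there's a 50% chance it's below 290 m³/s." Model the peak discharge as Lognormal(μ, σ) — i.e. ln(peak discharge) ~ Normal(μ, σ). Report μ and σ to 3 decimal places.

μ ≈ 5.670, σ ≈ 1.127

If T ~ Lognormal(μ,σ) then ln T ~ Normal(μ,σ), so the p-quantile of ln T is μ + z_p·σ.
ln(55) = 4.007 and ln(290) = 5.67; z_{0.07} = -1.476, z_{0.5} = 0.
σ = (5.67 − 4.007)/(0 − (-1.476)) = 1.127.
μ = 4.007 − (-1.476)·1.127 = 5.670.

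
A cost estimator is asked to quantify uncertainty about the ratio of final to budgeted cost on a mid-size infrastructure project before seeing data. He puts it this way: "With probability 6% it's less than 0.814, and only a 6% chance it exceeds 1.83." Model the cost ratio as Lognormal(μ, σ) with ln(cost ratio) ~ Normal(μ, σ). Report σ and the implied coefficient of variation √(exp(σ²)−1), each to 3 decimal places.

If T ~ Lognormal(μ,σ) then ln T ~ Normal(μ,σ), so the p-quantile of ln T is μ + z_p·σ.
ln(0.814) = -0.2058 and ln(1.83) = 0.6043; z_{0.06} = -1.555, z_{0.94} = 1.555.
σ = (0.6043 − -0.2058)/(1.555 − (-1.555)) = 0.261.
μ = -0.2058 − (-1.555)·0.261 = 0.199.
CV = √(exp(σ²)−1) = √(exp(0.0679)−1) = 0.265.

σ ≈ 0.261, CV ≈ 0.265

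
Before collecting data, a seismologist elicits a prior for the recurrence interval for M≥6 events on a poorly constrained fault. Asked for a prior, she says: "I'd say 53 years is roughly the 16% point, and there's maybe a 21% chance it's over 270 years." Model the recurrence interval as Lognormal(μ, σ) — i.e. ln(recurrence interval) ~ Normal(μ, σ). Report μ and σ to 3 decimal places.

μ ≈ 4.869, σ ≈ 0.904

If T ~ Lognormal(μ,σ) then ln T ~ Normal(μ,σ), so the p-quantile of ln T is μ + z_p·σ.
ln(53) = 3.97 and ln(270) = 5.598; z_{0.16} = -0.9945, z_{0.79} = 0.8064.
σ = (5.598 − 3.97)/(0.8064 − (-0.9945)) = 0.904.
μ = 3.97 − (-0.9945)·0.904 = 4.869.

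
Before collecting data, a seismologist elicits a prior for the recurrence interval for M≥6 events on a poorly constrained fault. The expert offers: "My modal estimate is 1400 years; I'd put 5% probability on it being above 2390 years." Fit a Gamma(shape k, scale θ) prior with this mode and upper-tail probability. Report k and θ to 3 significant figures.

Gamma(k,θ) with k>1 has mode (k−1)θ, so θ = 1400/(k−1).
Need P(X < 2390) = 0.95 with θ tied to k this way. Start at k = 2, θ = 1400: P(X<2390) ≈ 0.509.
Too low — raise k to concentrate. Iterating converges to k ≈ 10.8.
Then θ = 1400/(10.8−1) ≈ 143.

k ≈ 10.8, θ ≈ 143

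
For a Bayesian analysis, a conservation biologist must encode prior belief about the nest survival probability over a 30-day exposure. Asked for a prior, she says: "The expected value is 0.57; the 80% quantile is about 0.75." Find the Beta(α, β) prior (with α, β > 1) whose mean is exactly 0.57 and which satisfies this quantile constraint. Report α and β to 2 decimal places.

With mean 0.57 fixed, write α = 0.57s, β = 0.43s where s = α+β.
Need P(θ < 0.75) = 0.8 under Beta(0.57s, 0.43s). Normal approximation: (q−m)/√(m(1−m)/s) ≈ z_{0.8} = 0.842, so s ≈ 0.57·0.43·(0.842)²/(0.75−0.57)² = 5.4.
At s = 5.4: P(θ<0.75) ≈ 0.795. Adjusting to match 0.8 gives s ≈ 5.54.
So α = 0.57·5.54 ≈ 3.16, β = 0.43·5.54 ≈ 2.38.

α ≈ 3.16, β ≈ 2.38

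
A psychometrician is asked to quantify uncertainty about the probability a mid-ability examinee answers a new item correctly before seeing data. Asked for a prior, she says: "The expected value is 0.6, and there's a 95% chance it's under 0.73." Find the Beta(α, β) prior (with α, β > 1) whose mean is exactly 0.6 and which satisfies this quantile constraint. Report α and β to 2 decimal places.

α ≈ 21.40, β ≈ 14.26

With mean 0.6 fixed, write α = 0.6s, β = 0.4s where s = α+β.
Need P(θ < 0.73) = 0.95 under Beta(0.6s, 0.4s). Normal approximation: (q−m)/√(m(1−m)/s) ≈ z_{0.95} = 1.64, so s ≈ 0.6·0.4·(1.64)²/(0.73−0.6)² = 38.4.
At s = 38.4: P(θ<0.73) ≈ 0.956. Adjusting to match 0.95 gives s ≈ 35.66.
So α = 0.6·35.66 ≈ 21.40, β = 0.4·35.66 ≈ 14.26.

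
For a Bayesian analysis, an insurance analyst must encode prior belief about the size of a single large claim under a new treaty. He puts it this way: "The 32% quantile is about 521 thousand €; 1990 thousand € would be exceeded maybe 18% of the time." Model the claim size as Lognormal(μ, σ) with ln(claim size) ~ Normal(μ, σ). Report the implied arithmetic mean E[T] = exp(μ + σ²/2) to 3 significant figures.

E[T] ≈ 1310 thousand €

If T ~ Lognormal(μ,σ) then ln T ~ Normal(μ,σ), so the p-quantile of ln T is μ + z_p·σ.
ln(521) = 6.256 and ln(1990) = 7.596; z_{0.32} = -0.4677, z_{0.82} = 0.9154.
σ = (7.596 − 6.256)/(0.9154 − (-0.4677)) = 0.969.
μ = 6.256 − (-0.4677)·0.969 = 6.709.
E[T] = exp(μ + σ²/2) = exp(6.709 + 0.4694) = 1310 thousand €.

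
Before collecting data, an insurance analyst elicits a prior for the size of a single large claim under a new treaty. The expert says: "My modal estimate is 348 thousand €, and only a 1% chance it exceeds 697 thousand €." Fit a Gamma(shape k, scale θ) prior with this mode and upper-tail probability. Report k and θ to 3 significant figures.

k ≈ 11.2, θ ≈ 34.2

Gamma(k,θ) with k>1 has mode (k−1)θ, so θ = 348/(k−1).
Need P(X < 697) = 0.99 with θ tied to k this way. Start at k = 2, θ = 348: P(X<697) ≈ 0.595.
Too low — raise k to concentrate. Iterating converges to k ≈ 11.2.
Then θ = 348/(11.2−1) ≈ 34.2.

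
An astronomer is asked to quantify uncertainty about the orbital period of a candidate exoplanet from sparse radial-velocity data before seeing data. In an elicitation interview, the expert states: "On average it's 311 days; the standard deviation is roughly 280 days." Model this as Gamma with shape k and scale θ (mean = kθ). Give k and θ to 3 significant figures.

k ≈ 1.23, θ ≈ 252

For Gamma(k, scale θ): mean = kθ, variance = kθ², so CV = 1/√k.
CV = SD/mean = 280/311 = 0.9003, hence k = 1/CV² = 1.23.
Then θ = mean/k = 311/1.23 = 252.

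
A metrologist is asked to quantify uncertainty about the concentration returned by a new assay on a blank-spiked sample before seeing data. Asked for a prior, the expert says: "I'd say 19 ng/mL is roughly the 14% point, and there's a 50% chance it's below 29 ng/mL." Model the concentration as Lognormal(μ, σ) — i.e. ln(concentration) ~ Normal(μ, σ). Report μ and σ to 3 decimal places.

If T ~ Lognormal(μ,σ) then ln T ~ Normal(μ,σ), so the p-quantile of ln T is μ + z_p·σ.
ln(19) = 2.944 and ln(29) = 3.367; z_{0.14} = -1.08, z_{0.5} = 0.
σ = (3.367 − 2.944)/(0 − (-1.08)) = 0.391.
μ = 2.944 − (-1.08)·0.391 = 3.367.

μ ≈ 3.367, σ ≈ 0.391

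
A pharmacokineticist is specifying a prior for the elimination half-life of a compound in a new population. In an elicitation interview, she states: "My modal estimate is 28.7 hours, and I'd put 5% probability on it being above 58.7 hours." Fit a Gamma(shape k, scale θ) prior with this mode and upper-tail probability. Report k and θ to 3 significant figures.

Gamma(k,θ) with k>1 has mode (k−1)θ, so θ = 28.7/(k−1).
Need P(X < 58.7) = 0.95 with θ tied to k this way. Start at k = 2, θ = 28.7: P(X<58.7) ≈ 0.606.
Too low — raise k to concentrate. Iterating converges to k ≈ 6.4.
Then θ = 28.7/(6.4−1) ≈ 5.31.

k ≈ 6.4, θ ≈ 5.31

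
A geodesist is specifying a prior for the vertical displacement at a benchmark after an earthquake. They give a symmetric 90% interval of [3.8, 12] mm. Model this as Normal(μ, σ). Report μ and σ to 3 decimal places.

μ = 7.900, σ = 2.493

A symmetric 90% interval runs μ ± z·σ with z = 1.645.
Half-width = 4.1, so σ = 4.1/1.645 = 2.493.
μ is the interval midpoint, 7.900.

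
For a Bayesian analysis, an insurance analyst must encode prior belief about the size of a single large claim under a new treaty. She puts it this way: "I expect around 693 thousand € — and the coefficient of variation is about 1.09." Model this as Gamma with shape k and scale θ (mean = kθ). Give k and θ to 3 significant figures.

k ≈ 0.842, θ ≈ 823

For Gamma(k, scale θ): mean = kθ, variance = kθ², so CV = 1/√k.
CV = 1.09, hence k = 1/CV² = 0.842.
Then θ = mean/k = 693/0.842 = 823.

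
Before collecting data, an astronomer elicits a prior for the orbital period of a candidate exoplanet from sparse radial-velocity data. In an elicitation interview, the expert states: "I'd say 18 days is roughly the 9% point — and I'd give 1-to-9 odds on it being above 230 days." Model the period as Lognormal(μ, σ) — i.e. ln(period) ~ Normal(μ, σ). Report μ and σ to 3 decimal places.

μ ≈ 4.193, σ ≈ 0.972

If T ~ Lognormal(μ,σ) then ln T ~ Normal(μ,σ), so the p-quantile of ln T is μ + z_p·σ.
ln(18) = 2.89 and ln(230) = 5.438; z_{0.09} = -1.341, z_{0.9} = 1.282.
σ = (5.438 − 2.89)/(1.282 − (-1.341)) = 0.972.
μ = 2.89 − (-1.341)·0.972 = 4.193.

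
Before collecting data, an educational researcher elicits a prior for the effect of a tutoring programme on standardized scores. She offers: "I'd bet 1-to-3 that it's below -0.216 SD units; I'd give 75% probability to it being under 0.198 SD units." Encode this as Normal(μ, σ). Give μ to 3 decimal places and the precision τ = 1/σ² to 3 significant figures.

μ = -0.009, τ = 10.6

For Normal(μ,σ), the p-quantile is μ + z_p·σ. Here z_{0.25} = -0.6745, z_{0.75} = 0.6745.
So -0.216 = μ − 0.6745σ and 0.198 = μ + 0.6745σ.
Subtracting: σ = (0.198 − -0.216)/(0.6745 − (-0.6745)) = 0.307.
Then μ = -0.216 − (-0.6745)·0.307 = -0.009.
Precision τ = 1/σ² = 1/0.3069² = 10.6.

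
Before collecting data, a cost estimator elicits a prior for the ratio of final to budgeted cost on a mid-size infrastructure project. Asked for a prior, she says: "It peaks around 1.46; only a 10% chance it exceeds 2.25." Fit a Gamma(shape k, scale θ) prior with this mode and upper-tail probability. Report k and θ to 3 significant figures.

k ≈ 11, θ ≈ 0.146

Gamma(k,θ) with k>1 has mode (k−1)θ, so θ = 1.46/(k−1).
Need P(X < 2.25) = 0.9 with θ tied to k this way. Start at k = 2, θ = 1.46: P(X<2.25) ≈ 0.456.
Too low — raise k to concentrate. Iterating converges to k ≈ 11.
Then θ = 1.46/(11−1) ≈ 0.146.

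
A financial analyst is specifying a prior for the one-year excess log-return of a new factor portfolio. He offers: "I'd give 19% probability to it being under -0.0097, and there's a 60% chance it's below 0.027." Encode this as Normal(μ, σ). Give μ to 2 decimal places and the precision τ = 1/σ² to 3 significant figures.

For Normal(μ,σ), the p-quantile is μ + z_p·σ. Here z_{0.19} = -0.8779, z_{0.6} = 0.2533.
So -0.0097 = μ − 0.8779σ and 0.027 = μ + 0.2533σ.
Subtracting: σ = (0.027 − -0.0097)/(0.2533 − (-0.8779)) = 0.03.
Then μ = -0.0097 − (-0.8779)·0.03 = 0.02.
Precision τ = 1/σ² = 1/0.03244² = 950.

μ = 0.02, τ = 950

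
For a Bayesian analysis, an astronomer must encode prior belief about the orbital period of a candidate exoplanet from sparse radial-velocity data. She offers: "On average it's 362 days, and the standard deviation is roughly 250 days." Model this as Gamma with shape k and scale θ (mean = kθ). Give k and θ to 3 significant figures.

For Gamma(k, scale θ): mean = kθ, variance = kθ², so CV = 1/√k.
CV = SD/mean = 250/362 = 0.6906, hence k = 1/CV² = 2.1.
Then θ = mean/k = 362/2.1 = 173.

k ≈ 2.1, θ ≈ 173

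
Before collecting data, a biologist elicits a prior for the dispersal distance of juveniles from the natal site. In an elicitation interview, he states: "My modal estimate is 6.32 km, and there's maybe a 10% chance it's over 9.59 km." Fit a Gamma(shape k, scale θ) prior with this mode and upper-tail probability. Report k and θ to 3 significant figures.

k ≈ 11.7, θ ≈ 0.59

Gamma(k,θ) with k>1 has mode (k−1)θ, so θ = 6.32/(k−1).
Need P(X < 9.59) = 0.9 with θ tied to k this way. Start at k = 2, θ = 6.32: P(X<9.59) ≈ 0.448.
Too low — raise k to concentrate. Iterating converges to k ≈ 11.7.
Then θ = 6.32/(11.7−1) ≈ 0.59.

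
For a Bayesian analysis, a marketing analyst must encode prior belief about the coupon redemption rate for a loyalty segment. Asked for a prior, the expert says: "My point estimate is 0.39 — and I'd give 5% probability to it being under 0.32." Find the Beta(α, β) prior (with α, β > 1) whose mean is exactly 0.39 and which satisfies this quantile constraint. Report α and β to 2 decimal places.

α ≈ 49.46, β ≈ 77.35

With mean 0.39 fixed, write α = 0.39s, β = 0.61s where s = α+β.
Need P(θ < 0.32) = 0.05 under Beta(0.39s, 0.61s). Normal approximation: (q−m)/√(m(1−m)/s) ≈ z_{0.05} = -1.64, so s ≈ 0.39·0.61·(-1.64)²/(0.32−0.39)² = 131.4.
At s = 131.4: P(θ<0.32) ≈ 0.047. Adjusting to match 0.05 gives s ≈ 126.81.
So α = 0.39·126.81 ≈ 49.46, β = 0.61·126.81 ≈ 77.35.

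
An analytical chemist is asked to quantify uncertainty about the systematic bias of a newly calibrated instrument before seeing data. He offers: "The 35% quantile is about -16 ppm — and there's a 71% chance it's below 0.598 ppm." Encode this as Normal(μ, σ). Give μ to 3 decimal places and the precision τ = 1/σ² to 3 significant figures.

The p-quantile of Normal(μ,σ) is μ + z_p·σ, with z_{0.35} = -0.3853 and z_{0.71} = 0.5534.
Eliminate σ: μ = (z₂·x₁ − z₁·x₂)/(z₂ − z₁) = (0.5534·-16 − (-0.3853)·0.598)/0.9387 = -9.187.
Then σ = (x₂ − x₁)/(z₂ − z₁) = (0.598 − -16)/0.9387 = 17.682.
Precision τ = 1/σ² = 1/17.68² = 0.0032.

μ = -9.187, τ = 0.0032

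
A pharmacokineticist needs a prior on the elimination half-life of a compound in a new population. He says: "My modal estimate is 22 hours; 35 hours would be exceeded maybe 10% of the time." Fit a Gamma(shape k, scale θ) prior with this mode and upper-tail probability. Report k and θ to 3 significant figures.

k ≈ 9.71, θ ≈ 2.53

Gamma(k,θ) with k>1 has mode (k−1)θ, so θ = 22/(k−1).
Need P(X < 35) = 0.9 with θ tied to k this way. Start at k = 2, θ = 22: P(X<35) ≈ 0.472.
Too low — raise k to concentrate. Iterating converges to k ≈ 9.71.
Then θ = 22/(9.71−1) ≈ 2.53.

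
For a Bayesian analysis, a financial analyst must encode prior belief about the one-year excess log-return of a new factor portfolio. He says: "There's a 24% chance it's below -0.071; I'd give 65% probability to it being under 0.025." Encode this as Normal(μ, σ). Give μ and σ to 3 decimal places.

μ = -0.009, σ = 0.088

For Normal(μ,σ), the p-quantile is μ + z_p·σ. Here z_{0.24} = -0.7063, z_{0.65} = 0.3853.
So -0.071 = μ − 0.7063σ and 0.025 = μ + 0.3853σ.
Subtracting: σ = (0.025 − -0.071)/(0.3853 − (-0.7063)) = 0.088.
Then μ = -0.071 − (-0.7063)·0.088 = -0.009.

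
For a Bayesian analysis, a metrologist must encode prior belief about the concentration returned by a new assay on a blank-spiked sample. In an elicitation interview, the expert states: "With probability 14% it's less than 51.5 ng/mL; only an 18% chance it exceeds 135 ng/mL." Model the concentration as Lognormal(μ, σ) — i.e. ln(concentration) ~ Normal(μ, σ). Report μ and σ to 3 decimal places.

If T ~ Lognormal(μ,σ) then ln T ~ Normal(μ,σ), so the p-quantile of ln T is μ + z_p·σ.
ln(51.5) = 3.942 and ln(135) = 4.905; z_{0.14} = -1.08, z_{0.82} = 0.9154.
σ = (4.905 − 3.942)/(0.9154 − (-1.08)) = 0.483.
μ = 3.942 − (-1.08)·0.483 = 4.463.

μ ≈ 4.463, σ ≈ 0.483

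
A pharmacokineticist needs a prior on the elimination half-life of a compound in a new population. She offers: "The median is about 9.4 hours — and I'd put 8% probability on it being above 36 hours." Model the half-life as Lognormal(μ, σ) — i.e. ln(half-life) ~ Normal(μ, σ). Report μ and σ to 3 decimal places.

μ ≈ 2.241, σ ≈ 0.956

If T ~ Lognormal(μ,σ) then ln T ~ Normal(μ,σ), so the p-quantile of ln T is μ + z_p·σ.
ln(9.4) = 2.241 and ln(36) = 3.584; z_{0.5} = 0, z_{0.92} = 1.405.
σ = (3.584 − 2.241)/(1.405 − (0)) = 0.956.
μ = 2.241 − (0)·0.956 = 2.241.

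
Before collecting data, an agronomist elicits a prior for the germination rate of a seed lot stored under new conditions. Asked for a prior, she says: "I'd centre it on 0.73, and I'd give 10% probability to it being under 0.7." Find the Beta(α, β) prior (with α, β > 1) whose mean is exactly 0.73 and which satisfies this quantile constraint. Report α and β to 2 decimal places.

α ≈ 266.90, β ≈ 98.71

With mean 0.73 fixed, write α = 0.73s, β = 0.27s where s = α+β.
Need P(θ < 0.7) = 0.1 under Beta(0.73s, 0.27s). Normal approximation: (q−m)/√(m(1−m)/s) ≈ z_{0.1} = -1.28, so s ≈ 0.73·0.27·(-1.28)²/(0.7−0.73)² = 359.7.
At s = 359.7: P(θ<0.7) ≈ 0.102. Adjusting to match 0.1 gives s ≈ 365.61.
So α = 0.73·365.61 ≈ 266.90, β = 0.27·365.61 ≈ 98.71.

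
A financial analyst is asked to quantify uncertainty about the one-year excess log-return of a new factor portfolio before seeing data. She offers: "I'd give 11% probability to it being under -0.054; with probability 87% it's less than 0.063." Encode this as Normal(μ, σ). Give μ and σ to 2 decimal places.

The p-quantile of Normal(μ,σ) is μ + z_p·σ, with z_{0.11} = -1.227 and z_{0.87} = 1.126.
Eliminate σ: μ = (z₂·x₁ − z₁·x₂)/(z₂ − z₁) = (1.126·-0.054 − (-1.227)·0.063)/2.353 = 0.01.
Then σ = (x₂ − x₁)/(z₂ − z₁) = (0.063 − -0.054)/2.353 = 0.05.

μ = 0.01, σ = 0.05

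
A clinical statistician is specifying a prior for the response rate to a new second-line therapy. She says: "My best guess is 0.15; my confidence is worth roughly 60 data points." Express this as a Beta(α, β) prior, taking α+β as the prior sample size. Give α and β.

α = 9, β = 51

Under the effective-sample-size interpretation, Beta(α, β) has prior mean α/(α+β) and prior sample size α+β.
So α+β = 60 and α/(α+β) = 0.15, giving α = 0.15·60 = 9 and β = 60 − 9 = 51.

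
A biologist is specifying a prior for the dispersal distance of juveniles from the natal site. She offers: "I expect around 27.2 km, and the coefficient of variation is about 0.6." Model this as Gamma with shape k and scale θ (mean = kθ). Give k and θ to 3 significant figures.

k ≈ 2.78, θ ≈ 9.79

For Gamma(k, scale θ): mean = kθ, variance = kθ², so CV = 1/√k.
CV = 0.6, hence k = 1/CV² = 2.78.
Then θ = mean/k = 27.2/2.78 = 9.79.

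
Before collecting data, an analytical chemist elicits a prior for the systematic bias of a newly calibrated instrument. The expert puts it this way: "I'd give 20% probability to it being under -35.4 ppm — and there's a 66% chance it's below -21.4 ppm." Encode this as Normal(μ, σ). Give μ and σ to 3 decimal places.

μ = -26.005, σ = 11.164

The p-quantile of Normal(μ,σ) is μ + z_p·σ, with z_{0.2} = -0.8416 and z_{0.66} = 0.4125.
Eliminate σ: μ = (z₂·x₁ − z₁·x₂)/(z₂ − z₁) = (0.4125·-35.4 − (-0.8416)·-21.4)/1.254 = -26.005.
Then σ = (x₂ − x₁)/(z₂ − z₁) = (-21.4 − -35.4)/1.254 = 11.164.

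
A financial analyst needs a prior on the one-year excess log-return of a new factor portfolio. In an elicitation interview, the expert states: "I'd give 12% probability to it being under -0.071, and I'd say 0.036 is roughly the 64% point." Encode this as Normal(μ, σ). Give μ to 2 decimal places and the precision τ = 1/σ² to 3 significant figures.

μ = 0.01, τ = 205

The p-quantile of Normal(μ,σ) is μ + z_p·σ, with z_{0.12} = -1.175 and z_{0.64} = 0.3585.
Eliminate σ: μ = (z₂·x₁ − z₁·x₂)/(z₂ − z₁) = (0.3585·-0.071 − (-1.175)·0.036)/1.533 = 0.01.
Then σ = (x₂ − x₁)/(z₂ − z₁) = (0.036 − -0.071)/1.533 = 0.07.
Precision τ = 1/σ² = 1/0.06978² = 205.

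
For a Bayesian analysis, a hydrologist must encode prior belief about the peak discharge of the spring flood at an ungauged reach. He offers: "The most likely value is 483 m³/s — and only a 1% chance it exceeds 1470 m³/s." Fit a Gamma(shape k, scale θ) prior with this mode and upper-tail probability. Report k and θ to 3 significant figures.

Gamma(k,θ) with k>1 has mode (k−1)θ, so θ = 483/(k−1).
Need P(X < 1470) = 0.99 with θ tied to k this way. Start at k = 2, θ = 483: P(X<1470) ≈ 0.807.
Too low — raise k to concentrate. Iterating converges to k ≈ 4.62.
Then θ = 483/(4.62−1) ≈ 133.

k ≈ 4.62, θ ≈ 133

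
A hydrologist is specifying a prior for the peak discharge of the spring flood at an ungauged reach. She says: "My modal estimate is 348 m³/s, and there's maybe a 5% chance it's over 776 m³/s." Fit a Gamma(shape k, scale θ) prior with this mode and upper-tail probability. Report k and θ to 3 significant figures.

k ≈ 5.27, θ ≈ 81.4

Gamma(k,θ) with k>1 has mode (k−1)θ, so θ = 348/(k−1).
Need P(X < 776) = 0.95 with θ tied to k this way. Start at k = 2, θ = 348: P(X<776) ≈ 0.653.
Too low — raise k to concentrate. Iterating converges to k ≈ 5.27.
Then θ = 348/(5.27−1) ≈ 81.4.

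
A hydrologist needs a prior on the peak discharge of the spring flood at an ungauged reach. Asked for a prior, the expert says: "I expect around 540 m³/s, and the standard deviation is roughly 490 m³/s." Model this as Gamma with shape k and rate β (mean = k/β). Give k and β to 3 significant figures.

k ≈ 1.21, β ≈ 0.00225

For Gamma(k, rate β): mean = k/β, variance = k/β², so CV = 1/√k.
CV = SD/mean = 490/540 = 0.9074, hence k = 1/CV² = 1.21.
Then β = k/mean = 1.21/540 = 0.00225.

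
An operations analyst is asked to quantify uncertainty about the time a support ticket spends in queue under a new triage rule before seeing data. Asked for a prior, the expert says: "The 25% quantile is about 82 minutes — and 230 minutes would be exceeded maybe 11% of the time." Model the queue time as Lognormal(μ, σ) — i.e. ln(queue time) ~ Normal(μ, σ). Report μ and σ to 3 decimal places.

If T ~ Lognormal(μ,σ) then ln T ~ Normal(μ,σ), so the p-quantile of ln T is μ + z_p·σ.
ln(82) = 4.407 and ln(230) = 5.438; z_{0.25} = -0.6745, z_{0.89} = 1.227.
σ = (5.438 − 4.407)/(1.227 − (-0.6745)) = 0.543.
μ = 4.407 − (-0.6745)·0.543 = 4.773.

μ ≈ 4.773, σ ≈ 0.543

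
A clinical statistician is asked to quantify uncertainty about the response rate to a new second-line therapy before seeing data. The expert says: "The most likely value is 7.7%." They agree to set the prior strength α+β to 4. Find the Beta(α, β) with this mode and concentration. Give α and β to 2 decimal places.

α = 1.15, β = 2.85

For α,β > 1 the Beta mode is (α−1)/(α+β−2). With α+β = 4, the mode is (α−1)/2.
Set (α−1)/2 = 0.077 → α = 1 + 0.077·2 = 1.15.
β = 4 − α = 2.85.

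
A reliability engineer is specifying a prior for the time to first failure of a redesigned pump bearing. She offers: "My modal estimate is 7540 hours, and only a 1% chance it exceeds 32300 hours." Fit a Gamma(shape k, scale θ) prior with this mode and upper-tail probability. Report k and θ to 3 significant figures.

k ≈ 2.94, θ ≈ 3890

Gamma(k,θ) with k>1 has mode (k−1)θ, so θ = 7540/(k−1).
Need P(X < 32300) = 0.99 with θ tied to k this way. Start at k = 2, θ = 7540: P(X<32300) ≈ 0.927.
Too low — raise k to concentrate. Iterating converges to k ≈ 2.94.
Then θ = 7540/(2.94−1) ≈ 3890.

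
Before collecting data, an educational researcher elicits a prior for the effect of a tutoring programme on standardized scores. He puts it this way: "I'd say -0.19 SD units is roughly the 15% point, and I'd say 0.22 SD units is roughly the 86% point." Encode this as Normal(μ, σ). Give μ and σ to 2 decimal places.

For Normal(μ,σ), the p-quantile is μ + z_p·σ. Here z_{0.15} = -1.036, z_{0.86} = 1.08.
So -0.19 = μ − 1.036σ and 0.22 = μ + 1.08σ.
Subtracting: σ = (0.22 − -0.19)/(1.08 − (-1.036)) = 0.19.
Then μ = -0.19 − (-1.036)·0.19 = 0.01.

μ = 0.01, σ = 0.19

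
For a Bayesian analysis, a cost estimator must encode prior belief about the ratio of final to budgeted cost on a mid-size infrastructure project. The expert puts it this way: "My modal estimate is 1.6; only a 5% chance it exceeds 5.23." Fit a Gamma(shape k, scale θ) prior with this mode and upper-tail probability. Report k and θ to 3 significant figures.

Gamma(k,θ) with k>1 has mode (k−1)θ, so θ = 1.6/(k−1).
Need P(X < 5.23) = 0.95 with θ tied to k this way. Start at k = 2, θ = 1.6: P(X<5.23) ≈ 0.838.
Too low — raise k to concentrate. Iterating converges to k ≈ 2.86.
Then θ = 1.6/(2.86−1) ≈ 0.859.

k ≈ 2.86, θ ≈ 0.859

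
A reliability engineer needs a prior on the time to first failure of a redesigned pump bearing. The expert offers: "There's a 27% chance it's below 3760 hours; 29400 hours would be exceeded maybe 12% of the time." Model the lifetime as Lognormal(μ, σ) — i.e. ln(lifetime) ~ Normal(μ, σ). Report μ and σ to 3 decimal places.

μ ≈ 8.937, σ ≈ 1.150

If T ~ Lognormal(μ,σ) then ln T ~ Normal(μ,σ), so the p-quantile of ln T is μ + z_p·σ.
ln(3760) = 8.232 and ln(29400) = 10.29; z_{0.27} = -0.6128, z_{0.88} = 1.175.
σ = (10.29 − 8.232)/(1.175 − (-0.6128)) = 1.150.
μ = 8.232 − (-0.6128)·1.150 = 8.937.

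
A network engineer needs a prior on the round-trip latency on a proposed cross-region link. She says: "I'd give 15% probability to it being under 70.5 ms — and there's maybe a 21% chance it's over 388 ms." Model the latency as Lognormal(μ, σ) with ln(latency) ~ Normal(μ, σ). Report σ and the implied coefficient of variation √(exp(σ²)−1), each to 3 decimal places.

σ ≈ 0.925, CV ≈ 1.164

If T ~ Lognormal(μ,σ) then ln T ~ Normal(μ,σ), so the p-quantile of ln T is μ + z_p·σ.
ln(70.5) = 4.256 and ln(388) = 5.961; z_{0.15} = -1.036, z_{0.79} = 0.8064.
σ = (5.961 − 4.256)/(0.8064 − (-1.036)) = 0.925.
μ = 4.256 − (-1.036)·0.925 = 5.215.
CV = √(exp(σ²)−1) = √(exp(0.8564)−1) = 1.164.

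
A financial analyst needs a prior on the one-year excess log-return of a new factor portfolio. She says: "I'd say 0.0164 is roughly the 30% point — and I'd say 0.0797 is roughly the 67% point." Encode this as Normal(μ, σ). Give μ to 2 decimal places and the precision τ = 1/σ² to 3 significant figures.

μ = 0.05, τ = 232

The p-quantile of Normal(μ,σ) is μ + z_p·σ, with z_{0.3} = -0.5244 and z_{0.67} = 0.4399.
Eliminate σ: μ = (z₂·x₁ − z₁·x₂)/(z₂ − z₁) = (0.4399·0.0164 − (-0.5244)·0.0797)/0.9643 = 0.05.
Then σ = (x₂ − x₁)/(z₂ − z₁) = (0.0797 − 0.0164)/0.9643 = 0.07.
Precision τ = 1/σ² = 1/0.06564² = 232.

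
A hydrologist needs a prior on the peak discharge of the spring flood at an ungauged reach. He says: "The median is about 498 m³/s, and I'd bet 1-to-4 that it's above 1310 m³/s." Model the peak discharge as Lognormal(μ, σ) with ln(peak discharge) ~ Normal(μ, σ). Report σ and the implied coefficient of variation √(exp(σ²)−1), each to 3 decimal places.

σ ≈ 1.149, CV ≈ 1.657

If T ~ Lognormal(μ,σ) then ln T ~ Normal(μ,σ), so the p-quantile of ln T is μ + z_p·σ.
ln(498) = 6.211 and ln(1310) = 7.178; z_{0.5} = 0, z_{0.8} = 0.8416.
σ = (7.178 − 6.211)/(0.8416 − (0)) = 1.149.
μ = 6.211 − (0)·1.149 = 6.211.
CV = √(exp(σ²)−1) = √(exp(1.3206)−1) = 1.657.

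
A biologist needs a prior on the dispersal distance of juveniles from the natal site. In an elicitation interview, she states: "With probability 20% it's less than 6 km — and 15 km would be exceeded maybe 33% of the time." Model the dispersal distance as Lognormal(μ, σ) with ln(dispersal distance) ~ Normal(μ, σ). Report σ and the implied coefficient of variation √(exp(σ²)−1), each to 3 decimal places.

σ ≈ 0.715, CV ≈ 0.817

If T ~ Lognormal(μ,σ) then ln T ~ Normal(μ,σ), so the p-quantile of ln T is μ + z_p·σ.
ln(6) = 1.792 and ln(15) = 2.708; z_{0.2} = -0.8416, z_{0.67} = 0.4399.
σ = (2.708 − 1.792)/(0.4399 − (-0.8416)) = 0.715.
μ = 1.792 − (-0.8416)·0.715 = 2.394.
CV = √(exp(σ²)−1) = √(exp(0.5112)−1) = 0.817.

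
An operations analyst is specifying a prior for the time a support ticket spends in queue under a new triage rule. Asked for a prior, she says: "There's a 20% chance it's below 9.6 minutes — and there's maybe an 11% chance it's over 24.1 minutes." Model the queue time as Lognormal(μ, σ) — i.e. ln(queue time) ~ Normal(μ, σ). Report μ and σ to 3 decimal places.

μ ≈ 2.636, σ ≈ 0.445

If T ~ Lognormal(μ,σ) then ln T ~ Normal(μ,σ), so the p-quantile of ln T is μ + z_p·σ.
ln(9.6) = 2.262 and ln(24.1) = 3.182; z_{0.2} = -0.8416, z_{0.89} = 1.227.
σ = (3.182 − 2.262)/(1.227 − (-0.8416)) = 0.445.
μ = 2.262 − (-0.8416)·0.445 = 2.636.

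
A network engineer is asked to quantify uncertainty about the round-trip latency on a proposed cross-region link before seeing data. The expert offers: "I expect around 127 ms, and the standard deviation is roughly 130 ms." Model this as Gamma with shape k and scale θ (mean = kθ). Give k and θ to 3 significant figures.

k ≈ 0.954, θ ≈ 133

For Gamma(k, scale θ): mean = kθ, variance = kθ², so CV = 1/√k.
CV = SD/mean = 130/127 = 1.024, hence k = 1/CV² = 0.954.
Then θ = mean/k = 127/0.954 = 133.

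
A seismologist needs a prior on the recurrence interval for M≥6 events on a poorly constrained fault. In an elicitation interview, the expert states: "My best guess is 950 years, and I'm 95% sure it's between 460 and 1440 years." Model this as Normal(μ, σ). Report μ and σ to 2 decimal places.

μ = 950.00, σ = 250.00

A symmetric 95% interval runs μ ± z·σ with z = 1.96.
Half-width = 490, so σ = 490/1.96 = 250.00.
μ is the stated best guess, 950.00.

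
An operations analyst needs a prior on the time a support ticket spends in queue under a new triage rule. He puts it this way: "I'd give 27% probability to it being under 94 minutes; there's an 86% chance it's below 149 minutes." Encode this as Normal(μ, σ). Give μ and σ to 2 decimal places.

For Normal(μ,σ), the p-quantile is μ + z_p·σ. Here z_{0.27} = -0.6128, z_{0.86} = 1.08.
So 94 = μ − 0.6128σ and 149 = μ + 1.08σ.
Subtracting: σ = (149 − 94)/(1.08 − (-0.6128)) = 32.48.
Then μ = 94 − (-0.6128)·32.48 = 113.91.

μ = 113.91, σ = 32.48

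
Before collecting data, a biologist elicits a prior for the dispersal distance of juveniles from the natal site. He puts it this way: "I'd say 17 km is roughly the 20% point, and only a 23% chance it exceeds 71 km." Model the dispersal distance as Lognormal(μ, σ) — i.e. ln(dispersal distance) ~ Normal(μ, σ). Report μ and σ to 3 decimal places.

If T ~ Lognormal(μ,σ) then ln T ~ Normal(μ,σ), so the p-quantile of ln T is μ + z_p·σ.
ln(17) = 2.833 and ln(71) = 4.263; z_{0.2} = -0.8416, z_{0.77} = 0.7388.
σ = (4.263 − 2.833)/(0.7388 − (-0.8416)) = 0.904.
μ = 2.833 − (-0.8416)·0.904 = 3.594.

μ ≈ 3.594, σ ≈ 0.904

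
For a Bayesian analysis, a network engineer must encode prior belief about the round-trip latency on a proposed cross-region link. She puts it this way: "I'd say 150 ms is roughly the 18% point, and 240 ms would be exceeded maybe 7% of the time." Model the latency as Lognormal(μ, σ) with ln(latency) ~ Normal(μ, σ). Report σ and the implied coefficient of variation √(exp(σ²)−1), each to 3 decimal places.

If T ~ Lognormal(μ,σ) then ln T ~ Normal(μ,σ), so the p-quantile of ln T is μ + z_p·σ.
ln(150) = 5.011 and ln(240) = 5.481; z_{0.18} = -0.9154, z_{0.93} = 1.476.
σ = (5.481 − 5.011)/(1.476 − (-0.9154)) = 0.197.
μ = 5.011 − (-0.9154)·0.197 = 5.191.
CV = √(exp(σ²)−1) = √(exp(0.0386)−1) = 0.198.

σ ≈ 0.197, CV ≈ 0.198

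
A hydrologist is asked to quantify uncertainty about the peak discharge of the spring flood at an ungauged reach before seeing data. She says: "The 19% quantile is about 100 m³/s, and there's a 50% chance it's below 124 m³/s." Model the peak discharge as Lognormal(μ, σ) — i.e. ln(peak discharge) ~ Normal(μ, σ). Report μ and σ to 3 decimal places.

μ ≈ 4.820, σ ≈ 0.245

If T ~ Lognormal(μ,σ) then ln T ~ Normal(μ,σ), so the p-quantile of ln T is μ + z_p·σ.
ln(100) = 4.605 and ln(124) = 4.82; z_{0.19} = -0.8779, z_{0.5} = 0.
σ = (4.82 − 4.605)/(0 − (-0.8779)) = 0.245.
μ = 4.605 − (-0.8779)·0.245 = 4.820.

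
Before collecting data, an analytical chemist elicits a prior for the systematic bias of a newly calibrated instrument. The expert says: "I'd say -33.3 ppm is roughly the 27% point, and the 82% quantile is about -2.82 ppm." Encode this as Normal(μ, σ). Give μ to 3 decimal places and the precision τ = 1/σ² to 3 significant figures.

For Normal(μ,σ), the p-quantile is μ + z_p·σ. Here z_{0.27} = -0.6128, z_{0.82} = 0.9154.
So -33.3 = μ − 0.6128σ and -2.82 = μ + 0.9154σ.
Subtracting: σ = (-2.82 − -33.3)/(0.9154 − (-0.6128)) = 19.945.
Then μ = -33.3 − (-0.6128)·19.945 = -21.077.
Precision τ = 1/σ² = 1/19.95² = 0.00251.

μ = -21.077, τ = 0.00251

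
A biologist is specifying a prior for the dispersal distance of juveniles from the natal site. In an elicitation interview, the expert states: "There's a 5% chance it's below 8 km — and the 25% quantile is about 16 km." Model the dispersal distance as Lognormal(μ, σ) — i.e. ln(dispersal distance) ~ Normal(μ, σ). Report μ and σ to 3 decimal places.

If T ~ Lognormal(μ,σ) then ln T ~ Normal(μ,σ), so the p-quantile of ln T is μ + z_p·σ.
ln(8) = 2.079 and ln(16) = 2.773; z_{0.05} = -1.645, z_{0.25} = -0.6745.
σ = (2.773 − 2.079)/(-0.6745 − (-1.645)) = 0.714.
μ = 2.079 − (-1.645)·0.714 = 3.254.

μ ≈ 3.254, σ ≈ 0.714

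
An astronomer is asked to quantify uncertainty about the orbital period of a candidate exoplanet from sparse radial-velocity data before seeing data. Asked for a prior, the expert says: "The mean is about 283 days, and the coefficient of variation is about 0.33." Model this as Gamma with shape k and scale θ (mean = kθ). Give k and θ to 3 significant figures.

For Gamma(k, scale θ): mean = kθ, variance = kθ², so CV = 1/√k.
CV = 0.33, hence k = 1/CV² = 9.18.
Then θ = mean/k = 283/9.18 = 30.8.

k ≈ 9.18, θ ≈ 30.8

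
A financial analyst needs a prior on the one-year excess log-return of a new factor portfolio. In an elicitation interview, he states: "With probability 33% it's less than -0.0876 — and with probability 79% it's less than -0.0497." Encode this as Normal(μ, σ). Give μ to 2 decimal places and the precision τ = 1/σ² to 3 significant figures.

For Normal(μ,σ), the p-quantile is μ + z_p·σ. Here z_{0.33} = -0.4399, z_{0.79} = 0.8064.
So -0.0876 = μ − 0.4399σ and -0.0497 = μ + 0.8064σ.
Subtracting: σ = (-0.0497 − -0.0876)/(0.8064 − (-0.4399)) = 0.03.
Then μ = -0.0876 − (-0.4399)·0.03 = -0.07.
Precision τ = 1/σ² = 1/0.03041² = 1080.

μ = -0.07, τ = 1080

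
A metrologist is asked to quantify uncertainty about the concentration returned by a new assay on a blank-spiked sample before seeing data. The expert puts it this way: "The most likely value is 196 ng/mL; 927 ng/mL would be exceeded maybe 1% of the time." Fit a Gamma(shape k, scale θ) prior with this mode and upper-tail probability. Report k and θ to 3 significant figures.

k ≈ 2.65, θ ≈ 119

Gamma(k,θ) with k>1 has mode (k−1)θ, so θ = 196/(k−1).
Need P(X < 927) = 0.99 with θ tied to k this way. Start at k = 2, θ = 196: P(X<927) ≈ 0.949.
Too low — raise k to concentrate. Iterating converges to k ≈ 2.65.
Then θ = 196/(2.65−1) ≈ 119.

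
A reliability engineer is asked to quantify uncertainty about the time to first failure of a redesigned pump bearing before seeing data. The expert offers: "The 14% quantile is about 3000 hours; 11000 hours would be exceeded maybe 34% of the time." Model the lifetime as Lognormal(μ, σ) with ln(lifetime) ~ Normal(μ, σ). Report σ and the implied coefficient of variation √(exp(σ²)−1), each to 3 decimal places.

If T ~ Lognormal(μ,σ) then ln T ~ Normal(μ,σ), so the p-quantile of ln T is μ + z_p·σ.
ln(3000) = 8.006 and ln(11000) = 9.306; z_{0.14} = -1.08, z_{0.66} = 0.4125.
σ = (9.306 − 8.006)/(0.4125 − (-1.08)) = 0.870.
μ = 8.006 − (-1.08)·0.870 = 8.947.
CV = √(exp(σ²)−1) = √(exp(0.7576)−1) = 1.064.

σ ≈ 0.870, CV ≈ 1.064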